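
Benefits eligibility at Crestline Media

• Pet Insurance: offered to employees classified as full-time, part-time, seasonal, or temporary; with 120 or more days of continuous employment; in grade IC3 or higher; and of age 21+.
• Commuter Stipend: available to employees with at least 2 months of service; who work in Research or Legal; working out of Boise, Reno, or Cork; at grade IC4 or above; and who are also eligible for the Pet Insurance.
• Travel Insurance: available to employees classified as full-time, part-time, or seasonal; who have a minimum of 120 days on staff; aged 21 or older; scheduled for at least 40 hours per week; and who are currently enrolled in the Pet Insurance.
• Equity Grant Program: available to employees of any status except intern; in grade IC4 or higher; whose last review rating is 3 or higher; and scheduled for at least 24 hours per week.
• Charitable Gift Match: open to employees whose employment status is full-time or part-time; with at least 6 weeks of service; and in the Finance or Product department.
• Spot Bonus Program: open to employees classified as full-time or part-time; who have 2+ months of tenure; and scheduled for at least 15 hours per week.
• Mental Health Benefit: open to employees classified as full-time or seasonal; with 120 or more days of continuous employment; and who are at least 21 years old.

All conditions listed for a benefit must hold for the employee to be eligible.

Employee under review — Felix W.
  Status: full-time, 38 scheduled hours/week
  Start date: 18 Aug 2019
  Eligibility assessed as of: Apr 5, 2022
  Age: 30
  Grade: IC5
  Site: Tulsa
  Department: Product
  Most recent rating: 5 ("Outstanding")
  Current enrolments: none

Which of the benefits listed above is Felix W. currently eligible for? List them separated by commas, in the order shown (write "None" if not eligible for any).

Service from 18 Aug 2019 to Apr 5, 2022: 961 days.
Pet Insurance — status full-time ✓; service 961 days ≥ 120 days ✓; grade IC5 ≥ IC3 ✓; age 30 ≥ 21 ✓ → eligible.
Commuter Stipend — service 961 days ≥ 2 months (≈60 days) ✓; dept Product ✗ → not eligible.
Travel Insurance — status full-time ✓; service 961 days ≥ 120 days ✓; age 30 ≥ 21 ✓; 38 hrs/wk < 40 ✗ → not eligible.
Equity Grant Program — status full-time ✓ (not excluded); grade IC5 ≥ IC4 ✓; rating 5 ≥ 3 ✓; 38 hrs/wk ≥ 24 ✓ → eligible.
Charitable Gift Match — status full-time ✓; service 961 days ≥ 6 weeks (≈42 days) ✓; dept Product ✓ → eligible.
Spot Bonus Program — status full-time ✓; service 961 days ≥ 2 months (≈60 days) ✓; 38 hrs/wk ≥ 15 ✓ → eligible.
Mental Health Benefit — status full-time ✓; service 961 days ≥ 120 days ✓; age 30 ≥ 21 ✓ → eligible.

Pet Insurance, Equity Grant Program, Charitable Gift Match, Spot Bonus Program, Mental Health Benefit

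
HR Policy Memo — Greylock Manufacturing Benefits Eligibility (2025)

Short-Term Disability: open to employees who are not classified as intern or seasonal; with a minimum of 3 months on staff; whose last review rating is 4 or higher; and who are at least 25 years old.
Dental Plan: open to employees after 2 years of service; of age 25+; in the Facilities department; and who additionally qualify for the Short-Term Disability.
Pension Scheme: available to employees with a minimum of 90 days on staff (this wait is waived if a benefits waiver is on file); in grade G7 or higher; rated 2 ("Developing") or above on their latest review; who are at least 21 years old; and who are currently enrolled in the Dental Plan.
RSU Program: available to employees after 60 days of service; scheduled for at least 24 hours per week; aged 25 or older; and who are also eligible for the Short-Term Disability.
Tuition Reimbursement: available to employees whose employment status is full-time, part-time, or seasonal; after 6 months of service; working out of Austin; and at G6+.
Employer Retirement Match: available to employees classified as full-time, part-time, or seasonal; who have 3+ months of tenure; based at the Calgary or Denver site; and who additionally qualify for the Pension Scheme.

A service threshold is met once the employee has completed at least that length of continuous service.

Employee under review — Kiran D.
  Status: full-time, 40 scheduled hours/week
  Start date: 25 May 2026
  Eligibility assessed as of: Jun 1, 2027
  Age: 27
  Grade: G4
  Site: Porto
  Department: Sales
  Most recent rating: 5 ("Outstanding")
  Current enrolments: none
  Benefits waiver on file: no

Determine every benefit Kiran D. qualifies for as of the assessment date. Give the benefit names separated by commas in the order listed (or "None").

Short-Term Disability, RSU Program

Service from 25 May 2026 to Jun 1, 2027: 372 days.
Short-Term Disability — status full-time ✓ (not excluded); service 372 days ≥ 3 months (≈90 days) ✓; rating 5 ≥ 4 ✓; age 27 ≥ 25 ✓ → eligible.
Dental Plan — service 372 days < 2 years (≈730 days) ✗ → not eligible.
Pension Scheme — no waiver, service 372 days ≥ 90 days ✓; grade G4 < G7 ✗ → not eligible.
RSU Program — service 372 days ≥ 60 days ✓; 40 hrs/wk ≥ 24 ✓; age 27 ≥ 25 ✓; eligible for Short-Term Disability ✓ → eligible.
Tuition Reimbursement — status full-time ✓; service 372 days ≥ 6 months (≈180 days) ✓; site Porto ✗ (not Austin) → not eligible.
Employer Retirement Match — status full-time ✓; service 372 days ≥ 3 months (≈90 days) ✓; site Porto ✗ (not Calgary or Denver) → not eligible.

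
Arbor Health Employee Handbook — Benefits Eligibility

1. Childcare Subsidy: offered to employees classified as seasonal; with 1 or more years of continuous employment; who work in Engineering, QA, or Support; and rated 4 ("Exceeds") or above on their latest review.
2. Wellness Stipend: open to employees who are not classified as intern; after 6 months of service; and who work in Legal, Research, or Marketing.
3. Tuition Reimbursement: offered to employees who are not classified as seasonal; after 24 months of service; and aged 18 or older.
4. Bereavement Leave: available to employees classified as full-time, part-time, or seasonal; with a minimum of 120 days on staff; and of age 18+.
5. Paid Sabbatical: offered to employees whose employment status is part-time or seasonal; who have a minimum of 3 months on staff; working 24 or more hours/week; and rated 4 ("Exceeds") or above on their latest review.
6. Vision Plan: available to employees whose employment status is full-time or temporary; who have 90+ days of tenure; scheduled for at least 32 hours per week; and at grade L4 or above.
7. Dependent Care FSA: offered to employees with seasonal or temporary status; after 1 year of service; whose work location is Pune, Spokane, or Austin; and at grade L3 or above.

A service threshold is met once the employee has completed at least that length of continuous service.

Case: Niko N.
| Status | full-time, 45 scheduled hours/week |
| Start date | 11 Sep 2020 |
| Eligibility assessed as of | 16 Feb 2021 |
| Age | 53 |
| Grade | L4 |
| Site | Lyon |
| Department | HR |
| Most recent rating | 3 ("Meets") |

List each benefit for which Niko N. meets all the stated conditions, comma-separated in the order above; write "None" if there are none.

Service from 11 Sep 2020 to 16 Feb 2021: 158 days.
Childcare Subsidy — status full-time ✗ (requires seasonal) → not eligible.
Wellness Stipend — status full-time ✓ (not excluded); service 158 days < 6 months (≈180 days) ✗ → not eligible.
Tuition Reimbursement — status full-time ✓ (not excluded); service 158 days < 24 months (≈720 days) ✗ → not eligible.
Bereavement Leave — status full-time ✓; service 158 days ≥ 120 days ✓; age 53 ≥ 18 ✓ → eligible.
Paid Sabbatical — status full-time ✗ (requires part-time or seasonal) → not eligible.
Vision Plan — status full-time ✓; service 158 days ≥ 90 days ✓; 45 hrs/wk ≥ 32 ✓; grade L4 ≥ L4 ✓ → eligible.
Dependent Care FSA — status full-time ✗ (requires seasonal or temporary) → not eligible.

Bereavement Leave, Vision Plan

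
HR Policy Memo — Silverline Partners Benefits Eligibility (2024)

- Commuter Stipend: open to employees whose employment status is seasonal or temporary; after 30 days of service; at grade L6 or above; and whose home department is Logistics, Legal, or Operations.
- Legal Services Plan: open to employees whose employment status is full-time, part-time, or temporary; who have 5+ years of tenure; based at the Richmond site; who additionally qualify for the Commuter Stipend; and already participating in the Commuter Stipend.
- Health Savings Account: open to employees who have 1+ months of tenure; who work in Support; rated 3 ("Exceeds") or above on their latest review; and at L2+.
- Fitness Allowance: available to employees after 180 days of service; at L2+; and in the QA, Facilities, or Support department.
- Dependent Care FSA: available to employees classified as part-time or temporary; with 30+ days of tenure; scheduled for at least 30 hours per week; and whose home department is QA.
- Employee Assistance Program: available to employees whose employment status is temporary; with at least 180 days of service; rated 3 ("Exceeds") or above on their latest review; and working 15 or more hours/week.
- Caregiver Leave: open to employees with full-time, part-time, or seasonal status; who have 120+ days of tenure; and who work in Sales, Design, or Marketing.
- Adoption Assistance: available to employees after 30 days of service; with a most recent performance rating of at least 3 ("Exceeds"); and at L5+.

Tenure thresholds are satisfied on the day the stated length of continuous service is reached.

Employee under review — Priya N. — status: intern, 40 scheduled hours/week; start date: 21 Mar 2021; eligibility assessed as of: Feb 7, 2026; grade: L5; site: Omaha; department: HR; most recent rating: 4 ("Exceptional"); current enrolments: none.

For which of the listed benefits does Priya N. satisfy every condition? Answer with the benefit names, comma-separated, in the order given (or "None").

Service from 21 Mar 2021 to Feb 7, 2026: 1784 days.
Commuter Stipend — status intern ✗ (requires seasonal or temporary) → not eligible.
Legal Services Plan — status intern ✗ (requires full-time, part-time, or temporary) → not eligible.
Health Savings Account — service 1784 days ≥ 1 month (≈30 days) ✓; dept HR ✗ → not eligible.
Fitness Allowance — service 1784 days ≥ 180 days ✓; grade L5 ≥ L2 ✓; dept HR ✗ → not eligible.
Dependent Care FSA — status intern ✗ (requires part-time or temporary) → not eligible.
Employee Assistance Program — status intern ✗ (requires temporary) → not eligible.
Caregiver Leave — status intern ✗ (requires full-time, part-time, or seasonal) → not eligible.
Adoption Assistance — service 1784 days ≥ 30 days ✓; rating 4 ≥ 3 ✓; grade L5 ≥ L5 ✓ → eligible.

Adoption Assistance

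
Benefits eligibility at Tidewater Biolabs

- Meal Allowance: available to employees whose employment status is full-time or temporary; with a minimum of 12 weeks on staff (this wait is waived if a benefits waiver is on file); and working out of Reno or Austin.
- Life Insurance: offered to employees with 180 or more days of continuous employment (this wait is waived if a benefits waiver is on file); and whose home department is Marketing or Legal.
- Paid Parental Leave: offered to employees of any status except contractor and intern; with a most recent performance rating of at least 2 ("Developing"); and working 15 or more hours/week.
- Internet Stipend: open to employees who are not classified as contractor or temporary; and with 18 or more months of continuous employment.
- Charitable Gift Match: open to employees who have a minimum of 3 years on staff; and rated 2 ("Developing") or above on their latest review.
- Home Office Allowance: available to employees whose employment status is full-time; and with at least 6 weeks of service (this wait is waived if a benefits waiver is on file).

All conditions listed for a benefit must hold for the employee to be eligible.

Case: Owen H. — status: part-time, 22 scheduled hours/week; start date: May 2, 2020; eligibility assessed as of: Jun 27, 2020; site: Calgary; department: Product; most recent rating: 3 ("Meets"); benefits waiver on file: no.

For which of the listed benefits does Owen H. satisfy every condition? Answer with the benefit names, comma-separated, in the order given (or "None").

Service from May 2, 2020 to Jun 27, 2020: 56 days.
Meal Allowance — status part-time ✗ (requires full-time or temporary) → not eligible.
Life Insurance — no waiver, service 56 days < 180 days ✗ → not eligible.
Paid Parental Leave — status part-time ✓ (not excluded); rating 3 ≥ 2 ✓; 22 hrs/wk ≥ 15 ✓ → eligible.
Internet Stipend — status part-time ✓ (not excluded); service 56 days < 18 months (≈540 days) ✗ → not eligible.
Charitable Gift Match — service 56 days < 3 years (≈1095 days) ✗ → not eligible.
Home Office Allowance — status part-time ✗ (requires full-time) → not eligible.

Paid Parental Leave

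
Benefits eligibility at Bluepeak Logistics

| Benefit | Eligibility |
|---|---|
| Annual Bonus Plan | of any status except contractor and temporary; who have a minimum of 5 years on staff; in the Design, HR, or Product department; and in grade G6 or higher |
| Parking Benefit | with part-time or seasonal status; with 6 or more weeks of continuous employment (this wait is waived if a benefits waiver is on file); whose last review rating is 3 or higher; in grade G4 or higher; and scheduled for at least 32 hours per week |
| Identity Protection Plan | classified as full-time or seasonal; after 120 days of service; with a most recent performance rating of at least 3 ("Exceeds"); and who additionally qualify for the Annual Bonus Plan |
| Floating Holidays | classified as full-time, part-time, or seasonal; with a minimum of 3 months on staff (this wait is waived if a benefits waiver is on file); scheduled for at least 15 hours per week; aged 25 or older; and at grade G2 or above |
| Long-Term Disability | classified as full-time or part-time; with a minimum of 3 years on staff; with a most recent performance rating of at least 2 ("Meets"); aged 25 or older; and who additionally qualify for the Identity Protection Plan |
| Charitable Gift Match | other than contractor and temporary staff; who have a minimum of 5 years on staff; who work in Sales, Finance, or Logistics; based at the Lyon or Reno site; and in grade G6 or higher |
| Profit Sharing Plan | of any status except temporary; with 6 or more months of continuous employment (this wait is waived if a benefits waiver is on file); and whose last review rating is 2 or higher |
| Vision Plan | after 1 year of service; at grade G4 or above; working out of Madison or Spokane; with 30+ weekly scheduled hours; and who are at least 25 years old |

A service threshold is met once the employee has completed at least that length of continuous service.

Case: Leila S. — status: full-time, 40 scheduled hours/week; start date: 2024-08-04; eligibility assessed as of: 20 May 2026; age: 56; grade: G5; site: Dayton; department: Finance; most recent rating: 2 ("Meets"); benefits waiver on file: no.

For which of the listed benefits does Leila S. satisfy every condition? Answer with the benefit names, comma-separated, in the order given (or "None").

Floating Holidays, Profit Sharing Plan

Service from 2024-08-04 to 20 May 2026: 654 days.
Annual Bonus Plan — status full-time ✓ (not excluded); service 654 days < 5 years (≈1825 days) ✗ → not eligible.
Parking Benefit — status full-time ✗ (requires part-time or seasonal) → not eligible.
Identity Protection Plan — status full-time ✓; service 654 days ≥ 120 days ✓; rating 2 < 3 ✗ → not eligible.
Floating Holidays — status full-time ✓; no waiver, service 654 days ≥ 3 months (≈90 days) ✓; 40 hrs/wk ≥ 15 ✓; age 56 ≥ 25 ✓; grade G5 ≥ G2 ✓ → eligible.
Long-Term Disability — status full-time ✓; service 654 days < 3 years (≈1095 days) ✗ → not eligible.
Charitable Gift Match — status full-time ✓ (not excluded); service 654 days < 5 years (≈1825 days) ✗ → not eligible.
Profit Sharing Plan — status full-time ✓ (not excluded); no waiver, service 654 days ≥ 6 months (≈180 days) ✓; rating 2 ≥ 2 ✓ → eligible.
Vision Plan — service 654 days ≥ 1 year (≈365 days) ✓; grade G5 ≥ G4 ✓; site Dayton ✗ (not Madison or Spokane) → not eligible.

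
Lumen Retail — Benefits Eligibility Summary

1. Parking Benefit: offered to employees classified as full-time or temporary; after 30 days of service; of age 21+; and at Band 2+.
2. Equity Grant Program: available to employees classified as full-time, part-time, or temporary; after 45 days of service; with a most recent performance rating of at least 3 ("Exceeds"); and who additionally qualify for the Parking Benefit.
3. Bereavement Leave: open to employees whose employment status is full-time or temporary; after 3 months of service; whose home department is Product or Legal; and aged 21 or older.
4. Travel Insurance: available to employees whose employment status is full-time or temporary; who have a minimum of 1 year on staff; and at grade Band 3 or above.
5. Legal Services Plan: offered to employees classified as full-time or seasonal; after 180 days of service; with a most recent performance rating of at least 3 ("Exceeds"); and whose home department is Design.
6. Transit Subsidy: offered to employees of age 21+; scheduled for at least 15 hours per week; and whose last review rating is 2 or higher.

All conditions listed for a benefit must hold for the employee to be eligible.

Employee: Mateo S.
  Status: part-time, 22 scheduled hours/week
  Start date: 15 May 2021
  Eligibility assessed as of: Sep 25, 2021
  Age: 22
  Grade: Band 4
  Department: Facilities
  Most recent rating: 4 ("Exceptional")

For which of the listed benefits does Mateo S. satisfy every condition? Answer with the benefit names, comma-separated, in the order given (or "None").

Transit Subsidy

Service from 15 May 2021 to Sep 25, 2021: 133 days.
Parking Benefit — status part-time ✗ (requires full-time or temporary) → not eligible.
Equity Grant Program — status part-time ✓; service 133 days ≥ 45 days ✓; rating 4 ≥ 3 ✓; not eligible for Parking Benefit ✗ → not eligible.
Bereavement Leave — status part-time ✗ (requires full-time or temporary) → not eligible.
Travel Insurance — status part-time ✗ (requires full-time or temporary) → not eligible.
Legal Services Plan — status part-time ✗ (requires full-time or seasonal) → not eligible.
Transit Subsidy — age 22 ≥ 21 ✓; 22 hrs/wk ≥ 15 ✓; rating 4 ≥ 2 ✓ → eligible.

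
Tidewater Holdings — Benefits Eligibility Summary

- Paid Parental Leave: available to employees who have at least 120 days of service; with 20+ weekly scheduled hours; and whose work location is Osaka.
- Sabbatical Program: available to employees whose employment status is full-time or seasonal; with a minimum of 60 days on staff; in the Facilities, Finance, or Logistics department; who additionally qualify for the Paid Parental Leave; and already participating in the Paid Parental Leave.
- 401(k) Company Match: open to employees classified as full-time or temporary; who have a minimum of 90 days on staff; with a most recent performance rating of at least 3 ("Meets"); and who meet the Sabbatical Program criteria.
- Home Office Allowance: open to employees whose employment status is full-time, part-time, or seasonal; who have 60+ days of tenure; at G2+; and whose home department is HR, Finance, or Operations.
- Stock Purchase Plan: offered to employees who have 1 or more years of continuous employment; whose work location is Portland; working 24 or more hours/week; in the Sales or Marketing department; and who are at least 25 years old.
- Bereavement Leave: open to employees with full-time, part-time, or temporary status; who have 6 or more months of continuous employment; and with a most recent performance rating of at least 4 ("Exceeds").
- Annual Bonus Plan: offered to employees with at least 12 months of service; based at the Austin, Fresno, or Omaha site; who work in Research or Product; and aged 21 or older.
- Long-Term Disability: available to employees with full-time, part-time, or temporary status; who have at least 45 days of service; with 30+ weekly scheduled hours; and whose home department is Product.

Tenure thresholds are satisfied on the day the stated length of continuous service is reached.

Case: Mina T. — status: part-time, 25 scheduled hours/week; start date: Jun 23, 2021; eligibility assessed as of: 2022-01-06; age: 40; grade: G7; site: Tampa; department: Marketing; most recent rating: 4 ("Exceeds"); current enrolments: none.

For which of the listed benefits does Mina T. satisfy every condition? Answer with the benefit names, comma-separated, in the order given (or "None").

Service from Jun 23, 2021 to 2022-01-06: 197 days.
Paid Parental Leave — service 197 days ≥ 120 days ✓; 25 hrs/wk ≥ 20 ✓; site Tampa ✗ (not Osaka) → not eligible.
Sabbatical Program — status part-time ✗ (requires full-time or seasonal) → not eligible.
401(k) Company Match — status part-time ✗ (requires full-time or temporary) → not eligible.
Home Office Allowance — status part-time ✓; service 197 days ≥ 60 days ✓; grade G7 ≥ G2 ✓; dept Marketing ✗ → not eligible.
Stock Purchase Plan — service 197 days < 1 year (≈365 days) ✗ → not eligible.
Bereavement Leave — status part-time ✓; service 197 days ≥ 6 months (≈180 days) ✓; rating 4 ≥ 4 ✓ → eligible.
Annual Bonus Plan — service 197 days < 12 months (≈360 days) ✗ → not eligible.
Long-Term Disability — status part-time ✓; service 197 days ≥ 45 days ✓; 25 hrs/wk < 30 ✗ → not eligible.

Bereavement Leave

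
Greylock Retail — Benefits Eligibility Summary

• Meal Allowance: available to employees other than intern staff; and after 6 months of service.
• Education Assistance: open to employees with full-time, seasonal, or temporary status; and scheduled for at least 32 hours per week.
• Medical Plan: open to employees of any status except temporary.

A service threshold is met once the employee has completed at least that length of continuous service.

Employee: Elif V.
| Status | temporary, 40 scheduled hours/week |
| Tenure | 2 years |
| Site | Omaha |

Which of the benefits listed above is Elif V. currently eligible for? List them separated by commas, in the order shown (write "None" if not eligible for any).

Meal Allowance — status temporary ✓ (not excluded); service 2 years ≥ 6 months (≈180 days) ✓ → eligible.
Education Assistance — status temporary ✓; 40 hrs/wk ≥ 32 ✓ → eligible.
Medical Plan — status temporary ✗ (excluded) → not eligible.

Meal Allowance, Education Assistance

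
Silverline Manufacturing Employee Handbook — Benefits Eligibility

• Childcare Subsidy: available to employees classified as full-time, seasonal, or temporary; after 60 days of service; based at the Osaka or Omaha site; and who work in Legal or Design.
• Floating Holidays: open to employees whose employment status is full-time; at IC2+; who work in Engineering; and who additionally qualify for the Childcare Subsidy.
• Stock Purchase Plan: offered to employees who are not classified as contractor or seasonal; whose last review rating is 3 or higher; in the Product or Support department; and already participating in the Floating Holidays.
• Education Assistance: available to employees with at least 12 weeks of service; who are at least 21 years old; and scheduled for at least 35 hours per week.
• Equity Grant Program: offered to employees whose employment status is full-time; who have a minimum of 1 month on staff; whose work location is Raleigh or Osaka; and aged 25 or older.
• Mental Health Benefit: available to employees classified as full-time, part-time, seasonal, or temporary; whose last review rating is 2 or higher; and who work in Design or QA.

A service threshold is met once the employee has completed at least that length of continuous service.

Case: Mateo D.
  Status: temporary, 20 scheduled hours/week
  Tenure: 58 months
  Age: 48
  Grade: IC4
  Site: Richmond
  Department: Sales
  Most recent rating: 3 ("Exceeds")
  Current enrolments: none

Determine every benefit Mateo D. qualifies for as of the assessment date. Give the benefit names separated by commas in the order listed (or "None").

None

Childcare Subsidy — status temporary ✓; service 58 months ≥ 60 days ✓; site Richmond ✗ (not Osaka or Omaha) → not eligible.
Floating Holidays — status temporary ✗ (requires full-time) → not eligible.
Stock Purchase Plan — status temporary ✓ (not excluded); rating 3 ≥ 3 ✓; dept Sales ✗ → not eligible.
Education Assistance — service 58 months ≥ 12 weeks (≈84 days) ✓; age 48 ≥ 21 ✓; 20 hrs/wk < 35 ✗ → not eligible.
Equity Grant Program — status temporary ✗ (requires full-time) → not eligible.
Mental Health Benefit — status temporary ✓; rating 3 ≥ 2 ✓; dept Sales ✗ → not eligible.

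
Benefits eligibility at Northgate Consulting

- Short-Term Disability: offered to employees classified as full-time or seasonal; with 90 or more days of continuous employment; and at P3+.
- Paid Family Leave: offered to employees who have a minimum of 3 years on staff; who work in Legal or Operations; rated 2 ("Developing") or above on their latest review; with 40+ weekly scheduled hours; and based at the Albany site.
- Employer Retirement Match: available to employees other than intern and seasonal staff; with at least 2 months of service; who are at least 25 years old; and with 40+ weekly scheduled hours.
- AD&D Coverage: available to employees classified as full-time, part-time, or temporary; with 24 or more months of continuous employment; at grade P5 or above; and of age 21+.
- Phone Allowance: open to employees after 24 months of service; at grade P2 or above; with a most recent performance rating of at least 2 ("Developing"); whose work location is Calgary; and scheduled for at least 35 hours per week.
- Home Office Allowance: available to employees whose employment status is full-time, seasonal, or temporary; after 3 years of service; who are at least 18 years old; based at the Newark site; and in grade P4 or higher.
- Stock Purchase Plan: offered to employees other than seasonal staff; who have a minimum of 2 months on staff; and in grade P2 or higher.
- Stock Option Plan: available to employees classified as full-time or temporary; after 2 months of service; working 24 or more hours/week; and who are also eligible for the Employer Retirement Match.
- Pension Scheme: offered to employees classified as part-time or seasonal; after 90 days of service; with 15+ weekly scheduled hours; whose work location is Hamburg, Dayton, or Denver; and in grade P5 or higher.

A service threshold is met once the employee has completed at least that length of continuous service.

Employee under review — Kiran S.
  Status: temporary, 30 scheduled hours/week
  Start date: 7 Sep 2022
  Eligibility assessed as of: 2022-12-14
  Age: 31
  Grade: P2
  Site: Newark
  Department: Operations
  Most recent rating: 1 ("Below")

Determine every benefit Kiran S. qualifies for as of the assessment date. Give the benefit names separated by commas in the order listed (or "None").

Service from 7 Sep 2022 to 2022-12-14: 98 days.
Short-Term Disability — status temporary ✗ (requires full-time or seasonal) → not eligible.
Paid Family Leave — service 98 days < 3 years (≈1095 days) ✗ → not eligible.
Employer Retirement Match — status temporary ✓ (not excluded); service 98 days ≥ 2 months (≈60 days) ✓; age 31 ≥ 25 ✓; 30 hrs/wk < 40 ✗ → not eligible.
AD&D Coverage — status temporary ✓; service 98 days < 24 months (≈720 days) ✗ → not eligible.
Phone Allowance — service 98 days < 24 months (≈720 days) ✗ → not eligible.
Home Office Allowance — status temporary ✓; service 98 days < 3 years (≈1095 days) ✗ → not eligible.
Stock Purchase Plan — status temporary ✓ (not excluded); service 98 days ≥ 2 months (≈60 days) ✓; grade P2 ≥ P2 ✓ → eligible.
Stock Option Plan — status temporary ✓; service 98 days ≥ 2 months (≈60 days) ✓; 30 hrs/wk ≥ 24 ✓; not eligible for Employer Retirement Match ✗ → not eligible.
Pension Scheme — status temporary ✗ (requires part-time or seasonal) → not eligible.

Stock Purchase Plan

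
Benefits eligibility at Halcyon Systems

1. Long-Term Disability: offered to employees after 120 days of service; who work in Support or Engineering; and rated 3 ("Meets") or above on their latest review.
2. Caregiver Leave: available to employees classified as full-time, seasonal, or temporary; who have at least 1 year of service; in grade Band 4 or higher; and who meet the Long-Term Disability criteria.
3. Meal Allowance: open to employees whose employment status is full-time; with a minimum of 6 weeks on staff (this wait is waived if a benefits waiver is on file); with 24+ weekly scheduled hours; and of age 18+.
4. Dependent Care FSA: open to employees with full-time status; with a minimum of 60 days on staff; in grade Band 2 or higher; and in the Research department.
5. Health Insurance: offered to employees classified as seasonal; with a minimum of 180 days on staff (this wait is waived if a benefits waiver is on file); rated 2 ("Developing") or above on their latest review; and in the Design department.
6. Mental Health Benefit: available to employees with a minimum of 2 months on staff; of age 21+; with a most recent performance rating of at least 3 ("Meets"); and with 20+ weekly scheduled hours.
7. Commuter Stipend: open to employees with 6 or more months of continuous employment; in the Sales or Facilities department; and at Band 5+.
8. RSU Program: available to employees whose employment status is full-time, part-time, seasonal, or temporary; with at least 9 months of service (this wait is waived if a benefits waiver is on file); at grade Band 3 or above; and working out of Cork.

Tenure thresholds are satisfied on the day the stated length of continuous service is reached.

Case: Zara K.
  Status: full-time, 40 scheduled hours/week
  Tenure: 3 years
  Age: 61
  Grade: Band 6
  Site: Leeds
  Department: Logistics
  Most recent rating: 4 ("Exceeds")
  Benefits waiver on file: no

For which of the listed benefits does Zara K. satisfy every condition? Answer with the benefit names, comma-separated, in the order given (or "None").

Meal Allowance, Mental Health Benefit

Long-Term Disability — service 3 years ≥ 120 days ✓; dept Logistics ✗ → not eligible.
Caregiver Leave — status full-time ✓; service 3 years ≥ 1 year ✓; grade Band 6 ≥ Band 4 ✓; not eligible for Long-Term Disability ✗ → not eligible.
Meal Allowance — status full-time ✓; no waiver, service 3 years ≥ 6 weeks (≈42 days) ✓; 40 hrs/wk ≥ 24 ✓; age 61 ≥ 18 ✓ → eligible.
Dependent Care FSA — status full-time ✓; service 3 years ≥ 60 days ✓; grade Band 6 ≥ Band 2 ✓; dept Logistics ✗ → not eligible.
Health Insurance — status full-time ✗ (requires seasonal) → not eligible.
Mental Health Benefit — service 3 years ≥ 2 months (≈60 days) ✓; age 61 ≥ 21 ✓; rating 4 ≥ 3 ✓; 40 hrs/wk ≥ 20 ✓ → eligible.
Commuter Stipend — service 3 years ≥ 6 months (≈180 days) ✓; dept Logistics ✗ → not eligible.
RSU Program — status full-time ✓; no waiver, service 3 years ≥ 9 months (≈270 days) ✓; grade Band 6 ≥ Band 3 ✓; site Leeds ✗ (not Cork) → not eligible.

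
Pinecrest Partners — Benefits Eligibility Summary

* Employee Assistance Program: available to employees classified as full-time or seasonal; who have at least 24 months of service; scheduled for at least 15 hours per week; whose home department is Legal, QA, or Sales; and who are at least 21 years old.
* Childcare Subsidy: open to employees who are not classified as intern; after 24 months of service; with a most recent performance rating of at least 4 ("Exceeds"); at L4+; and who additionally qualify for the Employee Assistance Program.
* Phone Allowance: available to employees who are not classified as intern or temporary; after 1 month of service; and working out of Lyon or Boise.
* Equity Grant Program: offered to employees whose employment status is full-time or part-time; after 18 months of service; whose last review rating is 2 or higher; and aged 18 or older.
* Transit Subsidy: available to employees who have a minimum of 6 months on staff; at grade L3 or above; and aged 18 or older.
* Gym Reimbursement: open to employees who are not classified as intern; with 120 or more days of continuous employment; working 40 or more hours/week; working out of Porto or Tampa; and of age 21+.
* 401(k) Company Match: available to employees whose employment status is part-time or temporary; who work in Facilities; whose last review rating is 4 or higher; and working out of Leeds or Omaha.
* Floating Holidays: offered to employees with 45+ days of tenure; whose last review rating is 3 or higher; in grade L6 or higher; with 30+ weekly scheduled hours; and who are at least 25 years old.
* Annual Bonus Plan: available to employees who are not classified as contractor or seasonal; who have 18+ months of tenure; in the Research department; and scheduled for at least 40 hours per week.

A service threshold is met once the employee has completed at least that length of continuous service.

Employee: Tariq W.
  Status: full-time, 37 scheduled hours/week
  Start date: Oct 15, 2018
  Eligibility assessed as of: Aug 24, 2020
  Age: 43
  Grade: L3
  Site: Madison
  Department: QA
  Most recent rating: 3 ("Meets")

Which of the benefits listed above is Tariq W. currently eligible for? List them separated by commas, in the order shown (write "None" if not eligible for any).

Equity Grant Program, Transit Subsidy

Service from Oct 15, 2018 to Aug 24, 2020: 679 days.
Employee Assistance Program — status full-time ✓; service 679 days < 24 months (≈720 days) ✗ → not eligible.
Childcare Subsidy — status full-time ✓ (not excluded); service 679 days < 24 months (≈720 days) ✗ → not eligible.
Phone Allowance — status full-time ✓ (not excluded); service 679 days ≥ 1 month (≈30 days) ✓; site Madison ✗ (not Lyon or Boise) → not eligible.
Equity Grant Program — status full-time ✓; service 679 days ≥ 18 months (≈540 days) ✓; rating 3 ≥ 2 ✓; age 43 ≥ 18 ✓ → eligible.
Transit Subsidy — service 679 days ≥ 6 months (≈180 days) ✓; grade L3 ≥ L3 ✓; age 43 ≥ 18 ✓ → eligible.
Gym Reimbursement — status full-time ✓ (not excluded); service 679 days ≥ 120 days ✓; 37 hrs/wk < 40 ✗ → not eligible.
401(k) Company Match — status full-time ✗ (requires part-time or temporary) → not eligible.
Floating Holidays — service 679 days ≥ 45 days ✓; rating 3 ≥ 3 ✓; grade L3 < L6 ✗ → not eligible.
Annual Bonus Plan — status full-time ✓ (not excluded); service 679 days ≥ 18 months (≈540 days) ✓; dept QA ✗ → not eligible.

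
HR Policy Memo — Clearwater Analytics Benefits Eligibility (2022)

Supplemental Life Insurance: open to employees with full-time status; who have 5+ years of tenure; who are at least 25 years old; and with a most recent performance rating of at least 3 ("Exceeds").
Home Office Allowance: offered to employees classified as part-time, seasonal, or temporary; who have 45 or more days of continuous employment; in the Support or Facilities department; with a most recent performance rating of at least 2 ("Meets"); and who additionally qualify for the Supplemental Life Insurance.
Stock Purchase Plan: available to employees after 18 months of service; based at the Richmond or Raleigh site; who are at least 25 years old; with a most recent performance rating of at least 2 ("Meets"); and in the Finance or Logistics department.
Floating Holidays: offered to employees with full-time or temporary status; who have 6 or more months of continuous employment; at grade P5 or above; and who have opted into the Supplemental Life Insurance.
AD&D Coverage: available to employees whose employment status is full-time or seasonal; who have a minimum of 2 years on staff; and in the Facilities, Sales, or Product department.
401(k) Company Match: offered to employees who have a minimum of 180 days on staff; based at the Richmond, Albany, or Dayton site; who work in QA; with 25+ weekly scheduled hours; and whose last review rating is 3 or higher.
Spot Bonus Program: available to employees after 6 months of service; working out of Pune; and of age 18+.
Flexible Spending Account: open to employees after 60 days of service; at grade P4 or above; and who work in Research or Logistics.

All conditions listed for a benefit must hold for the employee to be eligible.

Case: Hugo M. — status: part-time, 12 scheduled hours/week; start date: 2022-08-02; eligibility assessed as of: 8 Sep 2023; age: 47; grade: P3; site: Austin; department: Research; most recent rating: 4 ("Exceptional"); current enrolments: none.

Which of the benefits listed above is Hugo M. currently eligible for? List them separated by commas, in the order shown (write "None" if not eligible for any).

None

Service from 2022-08-02 to 8 Sep 2023: 402 days.
Supplemental Life Insurance — status part-time ✗ (requires full-time) → not eligible.
Home Office Allowance — status part-time ✓; service 402 days ≥ 45 days ✓; dept Research ✗ → not eligible.
Stock Purchase Plan — service 402 days < 18 months (≈540 days) ✗ → not eligible.
Floating Holidays — status part-time ✗ (requires full-time or temporary) → not eligible.
AD&D Coverage — status part-time ✗ (requires full-time or seasonal) → not eligible.
401(k) Company Match — service 402 days ≥ 180 days ✓; site Austin ✗ (not Richmond, Albany, or Dayton) → not eligible.
Spot Bonus Program — service 402 days ≥ 6 months (≈180 days) ✓; site Austin ✗ (not Pune) → not eligible.
Flexible Spending Account — service 402 days ≥ 60 days ✓; grade P3 < P4 ✗ → not eligible.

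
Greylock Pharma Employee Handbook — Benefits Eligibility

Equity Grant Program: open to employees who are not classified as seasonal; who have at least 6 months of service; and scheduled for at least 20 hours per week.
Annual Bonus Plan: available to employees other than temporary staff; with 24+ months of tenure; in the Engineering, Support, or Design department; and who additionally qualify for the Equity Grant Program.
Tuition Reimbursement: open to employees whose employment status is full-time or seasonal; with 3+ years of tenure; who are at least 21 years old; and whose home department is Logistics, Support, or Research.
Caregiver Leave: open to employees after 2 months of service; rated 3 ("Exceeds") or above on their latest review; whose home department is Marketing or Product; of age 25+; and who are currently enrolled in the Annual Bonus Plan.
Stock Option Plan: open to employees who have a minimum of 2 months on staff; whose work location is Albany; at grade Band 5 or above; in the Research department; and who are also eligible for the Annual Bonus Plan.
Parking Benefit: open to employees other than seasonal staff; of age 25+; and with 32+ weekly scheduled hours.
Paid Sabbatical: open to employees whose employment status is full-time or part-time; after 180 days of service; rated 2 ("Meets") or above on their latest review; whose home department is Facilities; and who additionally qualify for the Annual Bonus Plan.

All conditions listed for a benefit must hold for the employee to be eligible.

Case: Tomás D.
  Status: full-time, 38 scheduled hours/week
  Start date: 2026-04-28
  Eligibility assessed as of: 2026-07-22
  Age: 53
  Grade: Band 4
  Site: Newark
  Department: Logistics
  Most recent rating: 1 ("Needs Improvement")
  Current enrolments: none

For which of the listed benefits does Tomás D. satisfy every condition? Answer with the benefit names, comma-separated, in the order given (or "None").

Parking Benefit

Service from 2026-04-28 to 2026-07-22: 85 days.
Equity Grant Program — status full-time ✓ (not excluded); service 85 days < 6 months (≈180 days) ✗ → not eligible.
Annual Bonus Plan — status full-time ✓ (not excluded); service 85 days < 24 months (≈720 days) ✗ → not eligible.
Tuition Reimbursement — status full-time ✓; service 85 days < 3 years (≈1095 days) ✗ → not eligible.
Caregiver Leave — service 85 days ≥ 2 months (≈60 days) ✓; rating 1 < 3 ✗ → not eligible.
Stock Option Plan — service 85 days ≥ 2 months (≈60 days) ✓; site Newark ✗ (not Albany) → not eligible.
Parking Benefit — status full-time ✓ (not excluded); age 53 ≥ 25 ✓; 38 hrs/wk ≥ 32 ✓ → eligible.
Paid Sabbatical — status full-time ✓; service 85 days < 180 days ✗ → not eligible.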